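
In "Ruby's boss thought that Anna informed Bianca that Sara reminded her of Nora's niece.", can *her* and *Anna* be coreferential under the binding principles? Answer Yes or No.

Yes

*Anna* is an R-expression; Principle C requires it to be free (not bound by any c-commanding expression).
— her: object of the clause headed by 'reminded'; the pronoun does not c-command the R-expression — coreference allowed.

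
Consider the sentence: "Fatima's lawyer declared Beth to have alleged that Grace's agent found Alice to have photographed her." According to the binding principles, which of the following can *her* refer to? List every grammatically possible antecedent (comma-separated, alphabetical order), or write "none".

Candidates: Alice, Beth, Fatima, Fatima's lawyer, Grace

*her* is a pronoun; Principle B requires it to be free in its binding domain — the clause headed by 'photographed'.
— Alice: subject of the clause headed by 'photographed'; c-commands the pronoun within its binding domain — blocked (Principle B).
— Beth: subject of the clause headed by 'alleged'; c-commands the pronoun but lies outside its binding domain — allowed.
— Fatima: possessor inside the subject DP of the matrix clause; does not c-command the pronoun — Principle B does not apply; allowed.
— Fatima's lawyer: subject of the matrix clause; c-commands the pronoun but lies outside its binding domain — allowed.
— Grace: possessor inside the subject DP of the clause headed by 'found'; does not c-command the pronoun — Principle B does not apply; allowed.

Beth, Fatima, Fatima's lawyer, Grace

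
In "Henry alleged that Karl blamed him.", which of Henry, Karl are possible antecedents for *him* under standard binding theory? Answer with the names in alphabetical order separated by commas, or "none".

*him* is a pronoun; Principle B requires it to be free in its binding domain — the clause headed by 'blamed'.
— Henry: subject of the matrix clause; c-commands the pronoun but lies outside its binding domain — allowed.
— Karl: subject of the clause headed by 'blamed'; c-commands the pronoun within its binding domain — blocked (Principle B).

Henry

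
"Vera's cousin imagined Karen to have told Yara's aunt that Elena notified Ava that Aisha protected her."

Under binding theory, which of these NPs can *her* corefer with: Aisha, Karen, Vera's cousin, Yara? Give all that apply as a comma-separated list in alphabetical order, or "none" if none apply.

*her* is a pronoun; Principle B requires it to be free in its binding domain — the clause headed by 'protected'.
— Aisha: subject of the clause headed by 'protected'; c-commands the pronoun within its binding domain — blocked (Principle B).
— Karen: subject of the clause headed by 'told'; c-commands the pronoun but lies outside its binding domain — allowed.
— Vera's cousin: subject of the matrix clause; c-commands the pronoun but lies outside its binding domain — allowed.
— Yara: possessor inside the object DP of the clause headed by 'told'; does not c-command the pronoun — Principle B does not apply; allowed.

Karen, Vera's cousin, Yara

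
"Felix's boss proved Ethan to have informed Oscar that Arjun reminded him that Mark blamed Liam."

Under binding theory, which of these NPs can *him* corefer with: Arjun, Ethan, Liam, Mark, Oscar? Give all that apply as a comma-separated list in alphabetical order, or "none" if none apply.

Ethan, Oscar

*him* is a pronoun; Principle B requires it to be free in its binding domain — the clause headed by 'reminded'.
— Arjun: subject of the clause headed by 'reminded'; c-commands the pronoun within its binding domain — blocked (Principle B).
— Ethan: subject of the clause headed by 'informed'; c-commands the pronoun but lies outside its binding domain — allowed.
— Liam: object of the clause headed by 'blamed'; is c-commanded by the pronoun; coreference would bind this R-expression — blocked (Principle C).
— Mark: subject of the clause headed by 'blamed'; is c-commanded by the pronoun; coreference would bind this R-expression — blocked (Principle C).
— Oscar: object of the clause headed by 'informed'; c-commands the pronoun but lies outside its binding domain — allowed.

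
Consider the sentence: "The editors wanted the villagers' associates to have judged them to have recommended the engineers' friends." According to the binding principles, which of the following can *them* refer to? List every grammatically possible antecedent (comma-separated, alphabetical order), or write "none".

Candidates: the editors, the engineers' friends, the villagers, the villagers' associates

*them* is a pronoun; Principle B requires it to be free in its binding domain — the clause headed by 'judged'.
— the editors: subject of the matrix clause; c-commands the pronoun but lies outside its binding domain — allowed.
— the engineers' friends: object of the clause headed by 'recommended'; is c-commanded by the pronoun; coreference would bind this R-expression — blocked (Principle C).
— the villagers: possessor inside the subject DP of the clause headed by 'judged'; does not c-command the pronoun — Principle B does not apply; allowed.
— the villagers' associates: subject of the clause headed by 'judged'; c-commands the pronoun within its binding domain — blocked (Principle B).

the editors, the villagers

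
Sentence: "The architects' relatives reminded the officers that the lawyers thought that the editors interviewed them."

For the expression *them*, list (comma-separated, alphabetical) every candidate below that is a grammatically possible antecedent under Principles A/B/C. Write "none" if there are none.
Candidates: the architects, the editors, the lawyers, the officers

*them* is a pronoun; Principle B requires it to be free in its binding domain — the clause headed by 'interviewed'.
— the architects: possessor inside the subject DP of the matrix clause; does not c-command the pronoun — Principle B does not apply; allowed.
— the editors: subject of the clause headed by 'interviewed'; c-commands the pronoun within its binding domain — blocked (Principle B).
— the lawyers: subject of the clause headed by 'thought'; c-commands the pronoun but lies outside its binding domain — allowed.
— the officers: object of the matrix clause; c-commands the pronoun but lies outside its binding domain — allowed.

the architects, the lawyers, the officers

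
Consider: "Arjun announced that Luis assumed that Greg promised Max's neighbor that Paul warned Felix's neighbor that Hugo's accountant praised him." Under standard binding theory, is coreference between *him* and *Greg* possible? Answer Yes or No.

*Greg* is an R-expression; Principle C requires it to be free (not bound by any c-commanding expression).
— him: object of the clause headed by 'praised'; the pronoun does not c-command the R-expression — coreference allowed.

Yes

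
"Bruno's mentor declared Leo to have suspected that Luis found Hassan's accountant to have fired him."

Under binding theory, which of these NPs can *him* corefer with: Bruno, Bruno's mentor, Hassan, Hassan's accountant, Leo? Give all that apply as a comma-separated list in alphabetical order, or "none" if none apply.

Bruno, Bruno's mentor, Hassan, Leo

*him* is a pronoun; Principle B requires it to be free in its binding domain — the clause headed by 'fired'.
— Bruno: possessor inside the subject DP of the matrix clause; does not c-command the pronoun — Principle B does not apply; allowed.
— Bruno's mentor: subject of the matrix clause; c-commands the pronoun but lies outside its binding domain — allowed.
— Hassan: possessor inside the subject DP of the clause headed by 'fired'; does not c-command the pronoun — Principle B does not apply; allowed.
— Hassan's accountant: subject of the clause headed by 'fired'; c-commands the pronoun within its binding domain — blocked (Principle B).
— Leo: subject of the clause headed by 'suspected'; c-commands the pronoun but lies outside its binding domain — allowed.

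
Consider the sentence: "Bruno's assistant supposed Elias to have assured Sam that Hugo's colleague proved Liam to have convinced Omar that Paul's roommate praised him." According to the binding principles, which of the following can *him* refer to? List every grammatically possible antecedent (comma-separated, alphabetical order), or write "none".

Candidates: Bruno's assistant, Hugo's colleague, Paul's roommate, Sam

Bruno's assistant, Hugo's colleague, Sam

*him* is a pronoun; Principle B requires it to be free in its binding domain — the clause headed by 'praised'.
— Bruno's assistant: subject of the matrix clause; c-commands the pronoun but lies outside its binding domain — allowed.
— Hugo's colleague: subject of the clause headed by 'proved'; c-commands the pronoun but lies outside its binding domain — allowed.
— Paul's roommate: subject of the clause headed by 'praised'; c-commands the pronoun within its binding domain — blocked (Principle B).
— Sam: object of the clause headed by 'assured'; c-commands the pronoun but lies outside its binding domain — allowed.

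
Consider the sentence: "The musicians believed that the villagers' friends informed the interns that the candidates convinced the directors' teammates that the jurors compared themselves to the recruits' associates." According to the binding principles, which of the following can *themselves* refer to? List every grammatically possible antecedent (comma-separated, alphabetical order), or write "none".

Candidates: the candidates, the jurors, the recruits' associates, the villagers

*themselves* is a reflexive; Principle A requires it to be bound within its binding domain — the clause headed by 'compared'.
— the candidates: subject of the clause headed by 'convinced'; c-commands the reflexive but lies outside its binding domain — cannot bind it (Principle A).
— the jurors: subject of the clause headed by 'compared'; c-commands the reflexive within its binding domain — allowed (Principle A).
— the recruits' associates: second object of the clause headed by 'compared'; does not c-command the reflexive — cannot bind it (Principle A).
— the villagers: possessor inside the subject DP of the clause headed by 'informed'; does not c-command the reflexive — cannot bind it (Principle A).

the jurors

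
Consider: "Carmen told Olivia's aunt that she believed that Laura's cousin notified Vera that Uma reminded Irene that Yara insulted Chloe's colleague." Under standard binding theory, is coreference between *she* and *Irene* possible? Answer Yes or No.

No

*Irene* is an R-expression; Principle C requires it to be free (not bound by any c-commanding expression).
— she: subject of the clause headed by 'believed'; the pronoun c-commands the R-expression — coreference blocked (Principle C).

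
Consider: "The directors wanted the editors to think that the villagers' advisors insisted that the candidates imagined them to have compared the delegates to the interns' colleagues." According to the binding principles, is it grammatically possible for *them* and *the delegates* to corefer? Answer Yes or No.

*them* is a pronoun; Principle B requires it to be free in its binding domain — the clause headed by 'imagined'.
— the delegates: object of the clause headed by 'compared'; is c-commanded by the pronoun; coreference would bind this R-expression — blocked (Principle C).

No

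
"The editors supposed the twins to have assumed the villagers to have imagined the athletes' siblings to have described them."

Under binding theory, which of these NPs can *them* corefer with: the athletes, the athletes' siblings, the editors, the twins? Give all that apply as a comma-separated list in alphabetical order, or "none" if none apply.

the athletes, the editors, the twins

*them* is a pronoun; Principle B requires it to be free in its binding domain — the clause headed by 'described'.
— the athletes: possessor inside the subject DP of the clause headed by 'described'; does not c-command the pronoun — Principle B does not apply; allowed.
— the athletes' siblings: subject of the clause headed by 'described'; c-commands the pronoun within its binding domain — blocked (Principle B).
— the editors: subject of the matrix clause; c-commands the pronoun but lies outside its binding domain — allowed.
— the twins: subject of the clause headed by 'assumed'; c-commands the pronoun but lies outside its binding domain — allowed.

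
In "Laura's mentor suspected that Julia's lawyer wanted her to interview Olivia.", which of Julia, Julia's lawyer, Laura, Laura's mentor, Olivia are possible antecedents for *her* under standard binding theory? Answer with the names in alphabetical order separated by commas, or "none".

*her* is a pronoun; Principle B requires it to be free in its binding domain — the clause headed by 'wanted'.
— Julia: possessor inside the subject DP of the clause headed by 'wanted'; does not c-command the pronoun — Principle B does not apply; allowed.
— Julia's lawyer: subject of the clause headed by 'wanted'; c-commands the pronoun within its binding domain — blocked (Principle B).
— Laura: possessor inside the subject DP of the matrix clause; does not c-command the pronoun — Principle B does not apply; allowed.
— Laura's mentor: subject of the matrix clause; c-commands the pronoun but lies outside its binding domain — allowed.
— Olivia: object of the clause headed by 'interview'; is c-commanded by the pronoun; coreference would bind this R-expression — blocked (Principle C).

Julia, Laura, Laura's mentor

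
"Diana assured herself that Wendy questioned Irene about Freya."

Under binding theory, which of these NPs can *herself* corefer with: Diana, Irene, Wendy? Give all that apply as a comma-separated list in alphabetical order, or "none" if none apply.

*herself* is a reflexive; Principle A requires it to be bound within its binding domain — the matrix clause.
— Diana: subject of the matrix clause; c-commands the reflexive within its binding domain — allowed (Principle A).
— Irene: object of the clause headed by 'questioned'; does not c-command the reflexive — cannot bind it (Principle A).
— Wendy: subject of the clause headed by 'questioned'; does not c-command the reflexive — cannot bind it (Principle A).

Diana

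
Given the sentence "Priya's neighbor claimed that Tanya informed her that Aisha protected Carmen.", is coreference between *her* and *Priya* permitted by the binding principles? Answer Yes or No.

*her* is a pronoun; Principle B requires it to be free in its binding domain — the clause headed by 'informed'.
— Priya: possessor inside the subject DP of the matrix clause; does not c-command the pronoun — Principle B does not apply; allowed.

Yes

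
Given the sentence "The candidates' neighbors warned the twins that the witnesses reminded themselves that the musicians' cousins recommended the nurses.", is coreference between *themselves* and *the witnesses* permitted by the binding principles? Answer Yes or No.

Yes

*themselves* is a reflexive; Principle A requires it to be bound within its binding domain — the clause headed by 'reminded'.
— the witnesses: subject of the clause headed by 'reminded'; c-commands the reflexive within its binding domain — allowed (Principle A).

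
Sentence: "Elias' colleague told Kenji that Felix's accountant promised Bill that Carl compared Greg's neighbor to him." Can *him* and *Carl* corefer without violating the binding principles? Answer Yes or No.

No

*Carl* is an R-expression; Principle C requires it to be free (not bound by any c-commanding expression).
— him: second object of the clause headed by 'compared'; the R-expression locally c-commands the pronoun — coreference blocked (Principle B on the pronoun).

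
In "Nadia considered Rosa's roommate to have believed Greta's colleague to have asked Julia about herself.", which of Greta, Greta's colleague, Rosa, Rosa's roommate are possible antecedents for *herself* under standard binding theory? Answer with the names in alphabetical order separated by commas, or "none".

Greta's colleague

*herself* is a reflexive; Principle A requires it to be bound within its binding domain — the clause headed by 'asked'.
— Greta: possessor inside the subject DP of the clause headed by 'asked'; does not c-command the reflexive — cannot bind it (Principle A).
— Greta's colleague: subject of the clause headed by 'asked'; c-commands the reflexive within its binding domain — allowed (Principle A).
— Rosa: possessor inside the subject DP of the clause headed by 'believed'; does not c-command the reflexive — cannot bind it (Principle A).
— Rosa's roommate: subject of the clause headed by 'believed'; c-commands the reflexive but lies outside its binding domain — cannot bind it (Principle A).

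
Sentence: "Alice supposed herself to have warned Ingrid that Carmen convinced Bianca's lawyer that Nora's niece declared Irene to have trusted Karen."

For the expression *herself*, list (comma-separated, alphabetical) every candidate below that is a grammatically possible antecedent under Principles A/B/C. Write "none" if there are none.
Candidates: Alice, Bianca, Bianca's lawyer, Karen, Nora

Alice

*herself* is a reflexive; Principle A requires it to be bound within its binding domain — the matrix clause.
— Alice: subject of the matrix clause; c-commands the reflexive within its binding domain — allowed (Principle A).
— Bianca: possessor inside the object DP of the clause headed by 'convinced'; does not c-command the reflexive — cannot bind it (Principle A).
— Bianca's lawyer: object of the clause headed by 'convinced'; does not c-command the reflexive — cannot bind it (Principle A).
— Karen: object of the clause headed by 'trusted'; does not c-command the reflexive — cannot bind it (Principle A).
— Nora: possessor inside the subject DP of the clause headed by 'declared'; does not c-command the reflexive — cannot bind it (Principle A).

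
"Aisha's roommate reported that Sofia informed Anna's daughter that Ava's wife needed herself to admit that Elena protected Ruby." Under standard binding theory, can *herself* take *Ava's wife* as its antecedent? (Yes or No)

*herself* is a reflexive; Principle A requires it to be bound within its binding domain — the clause headed by 'needed'.
— Ava's wife: subject of the clause headed by 'needed'; c-commands the reflexive within its binding domain — allowed (Principle A).

Yes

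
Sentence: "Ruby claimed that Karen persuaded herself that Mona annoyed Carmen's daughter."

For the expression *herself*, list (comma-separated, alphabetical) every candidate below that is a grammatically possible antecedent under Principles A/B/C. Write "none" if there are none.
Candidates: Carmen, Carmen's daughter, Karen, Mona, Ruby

*herself* is a reflexive; Principle A requires it to be bound within its binding domain — the clause headed by 'persuaded'.
— Carmen: possessor inside the object DP of the clause headed by 'annoyed'; does not c-command the reflexive — cannot bind it (Principle A).
— Carmen's daughter: object of the clause headed by 'annoyed'; does not c-command the reflexive — cannot bind it (Principle A).
— Karen: subject of the clause headed by 'persuaded'; c-commands the reflexive within its binding domain — allowed (Principle A).
— Mona: subject of the clause headed by 'annoyed'; does not c-command the reflexive — cannot bind it (Principle A).
— Ruby: subject of the matrix clause; c-commands the reflexive but lies outside its binding domain — cannot bind it (Principle A).

Karen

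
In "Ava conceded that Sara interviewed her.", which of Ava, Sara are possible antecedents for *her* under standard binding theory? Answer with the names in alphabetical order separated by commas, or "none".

*her* is a pronoun; Principle B requires it to be free in its binding domain — the clause headed by 'interviewed'.
— Ava: subject of the matrix clause; c-commands the pronoun but lies outside its binding domain — allowed.
— Sara: subject of the clause headed by 'interviewed'; c-commands the pronoun within its binding domain — blocked (Principle B).

Ava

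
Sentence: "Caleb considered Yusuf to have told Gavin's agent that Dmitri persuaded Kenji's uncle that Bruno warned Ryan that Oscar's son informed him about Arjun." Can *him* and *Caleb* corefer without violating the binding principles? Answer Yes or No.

Yes

*Caleb* is an R-expression; Principle C requires it to be free (not bound by any c-commanding expression).
— him: object of the clause headed by 'informed'; the pronoun does not c-command the R-expression — coreference allowed.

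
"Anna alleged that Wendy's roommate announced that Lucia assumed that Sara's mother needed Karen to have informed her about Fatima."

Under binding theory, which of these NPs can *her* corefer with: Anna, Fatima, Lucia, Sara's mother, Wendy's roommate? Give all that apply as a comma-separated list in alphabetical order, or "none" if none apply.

*her* is a pronoun; Principle B requires it to be free in its binding domain — the clause headed by 'informed'.
— Anna: subject of the matrix clause; c-commands the pronoun but lies outside its binding domain — allowed.
— Fatima: second object of the clause headed by 'informed'; is c-commanded by the pronoun; coreference would bind this R-expression — blocked (Principle C).
— Lucia: subject of the clause headed by 'assumed'; c-commands the pronoun but lies outside its binding domain — allowed.
— Sara's mother: subject of the clause headed by 'needed'; c-commands the pronoun but lies outside its binding domain — allowed.
— Wendy's roommate: subject of the clause headed by 'announced'; c-commands the pronoun but lies outside its binding domain — allowed.

Anna, Lucia, Sara's mother, Wendy's roommate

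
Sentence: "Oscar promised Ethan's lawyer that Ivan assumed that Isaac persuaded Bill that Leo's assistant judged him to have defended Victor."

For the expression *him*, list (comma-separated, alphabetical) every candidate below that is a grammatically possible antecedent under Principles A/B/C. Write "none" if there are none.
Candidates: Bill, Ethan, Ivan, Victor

Bill, Ethan, Ivan

*him* is a pronoun; Principle B requires it to be free in its binding domain — the clause headed by 'judged'.
— Bill: object of the clause headed by 'persuaded'; c-commands the pronoun but lies outside its binding domain — allowed.
— Ethan: possessor inside the object DP of the matrix clause; does not c-command the pronoun — Principle B does not apply; allowed.
— Ivan: subject of the clause headed by 'assumed'; c-commands the pronoun but lies outside its binding domain — allowed.
— Victor: object of the clause headed by 'defended'; is c-commanded by the pronoun; coreference would bind this R-expression — blocked (Principle C).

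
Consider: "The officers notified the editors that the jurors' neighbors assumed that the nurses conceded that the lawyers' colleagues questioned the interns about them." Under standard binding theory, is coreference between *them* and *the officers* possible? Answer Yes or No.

*the officers* is an R-expression; Principle C requires it to be free (not bound by any c-commanding expression).
— them: second object of the clause headed by 'questioned'; the pronoun does not c-command the R-expression — coreference allowed.

Yes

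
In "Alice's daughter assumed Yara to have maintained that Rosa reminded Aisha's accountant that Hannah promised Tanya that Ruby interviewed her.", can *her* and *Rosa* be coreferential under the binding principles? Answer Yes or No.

*Rosa* is an R-expression; Principle C requires it to be free (not bound by any c-commanding expression).
— her: object of the clause headed by 'interviewed'; the pronoun does not c-command the R-expression — coreference allowed.

Yes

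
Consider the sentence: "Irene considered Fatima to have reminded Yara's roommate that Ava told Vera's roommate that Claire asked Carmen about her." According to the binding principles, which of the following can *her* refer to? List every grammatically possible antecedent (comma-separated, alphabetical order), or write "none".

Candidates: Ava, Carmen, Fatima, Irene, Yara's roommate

*her* is a pronoun; Principle B requires it to be free in its binding domain — the clause headed by 'asked'.
— Ava: subject of the clause headed by 'told'; c-commands the pronoun but lies outside its binding domain — allowed.
— Carmen: object of the clause headed by 'asked'; c-commands the pronoun within its binding domain — blocked (Principle B).
— Fatima: subject of the clause headed by 'reminded'; c-commands the pronoun but lies outside its binding domain — allowed.
— Irene: subject of the matrix clause; c-commands the pronoun but lies outside its binding domain — allowed.
— Yara's roommate: object of the clause headed by 'reminded'; c-commands the pronoun but lies outside its binding domain — allowed.

Ava, Fatima, Irene, Yara's roommate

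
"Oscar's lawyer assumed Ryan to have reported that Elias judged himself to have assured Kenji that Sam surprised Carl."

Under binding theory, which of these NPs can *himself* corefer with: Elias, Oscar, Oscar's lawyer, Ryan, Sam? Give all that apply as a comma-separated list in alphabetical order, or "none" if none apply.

Elias

*himself* is a reflexive; Principle A requires it to be bound within its binding domain — the clause headed by 'judged'.
— Elias: subject of the clause headed by 'judged'; c-commands the reflexive within its binding domain — allowed (Principle A).
— Oscar: possessor inside the subject DP of the matrix clause; does not c-command the reflexive — cannot bind it (Principle A).
— Oscar's lawyer: subject of the matrix clause; c-commands the reflexive but lies outside its binding domain — cannot bind it (Principle A).
— Ryan: subject of the clause headed by 'reported'; c-commands the reflexive but lies outside its binding domain — cannot bind it (Principle A).
— Sam: subject of the clause headed by 'surprised'; does not c-command the reflexive — cannot bind it (Principle A).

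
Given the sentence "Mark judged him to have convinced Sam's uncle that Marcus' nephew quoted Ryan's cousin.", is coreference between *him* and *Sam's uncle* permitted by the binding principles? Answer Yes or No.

No

*him* is a pronoun; Principle B requires it to be free in its binding domain — the matrix clause.
— Sam's uncle: object of the clause headed by 'convinced'; is c-commanded by the pronoun; coreference would bind this R-expression — blocked (Principle C).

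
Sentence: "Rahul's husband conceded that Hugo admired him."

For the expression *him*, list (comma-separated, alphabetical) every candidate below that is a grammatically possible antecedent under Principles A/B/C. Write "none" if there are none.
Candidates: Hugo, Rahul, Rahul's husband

*him* is a pronoun; Principle B requires it to be free in its binding domain — the clause headed by 'admired'.
— Hugo: subject of the clause headed by 'admired'; c-commands the pronoun within its binding domain — blocked (Principle B).
— Rahul: possessor inside the subject DP of the matrix clause; does not c-command the pronoun — Principle B does not apply; allowed.
— Rahul's husband: subject of the matrix clause; c-commands the pronoun but lies outside its binding domain — allowed.

Rahul, Rahul's husband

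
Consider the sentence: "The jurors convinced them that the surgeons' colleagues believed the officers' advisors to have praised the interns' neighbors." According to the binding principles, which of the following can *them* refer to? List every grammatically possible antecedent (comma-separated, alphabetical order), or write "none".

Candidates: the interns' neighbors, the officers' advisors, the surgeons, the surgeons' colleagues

*them* is a pronoun; Principle B requires it to be free in its binding domain — the matrix clause.
— the interns' neighbors: object of the clause headed by 'praised'; is c-commanded by the pronoun; coreference would bind this R-expression — blocked (Principle C).
— the officers' advisors: subject of the clause headed by 'praised'; is c-commanded by the pronoun; coreference would bind this R-expression — blocked (Principle C).
— the surgeons: possessor inside the subject DP of the clause headed by 'believed'; is c-commanded by the pronoun; coreference would bind this R-expression — blocked (Principle C).
— the surgeons' colleagues: subject of the clause headed by 'believed'; is c-commanded by the pronoun; coreference would bind this R-expression — blocked (Principle C).

none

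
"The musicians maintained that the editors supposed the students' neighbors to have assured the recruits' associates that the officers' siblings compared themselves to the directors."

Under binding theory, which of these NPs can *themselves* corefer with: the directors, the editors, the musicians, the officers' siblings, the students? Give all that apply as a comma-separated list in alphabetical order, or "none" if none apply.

*themselves* is a reflexive; Principle A requires it to be bound within its binding domain — the clause headed by 'compared'.
— the directors: second object of the clause headed by 'compared'; does not c-command the reflexive — cannot bind it (Principle A).
— the editors: subject of the clause headed by 'supposed'; c-commands the reflexive but lies outside its binding domain — cannot bind it (Principle A).
— the musicians: subject of the matrix clause; c-commands the reflexive but lies outside its binding domain — cannot bind it (Principle A).
— the officers' siblings: subject of the clause headed by 'compared'; c-commands the reflexive within its binding domain — allowed (Principle A).
— the students: possessor inside the subject DP of the clause headed by 'assured'; does not c-command the reflexive — cannot bind it (Principle A).

the officers' siblings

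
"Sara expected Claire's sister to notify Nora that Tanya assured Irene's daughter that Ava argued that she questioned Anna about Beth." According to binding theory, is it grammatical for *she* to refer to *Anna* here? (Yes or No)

*Anna* is an R-expression; Principle C requires it to be free (not bound by any c-commanding expression).
— she: subject of the clause headed by 'questioned'; the pronoun c-commands the R-expression — coreference blocked (Principle C).

No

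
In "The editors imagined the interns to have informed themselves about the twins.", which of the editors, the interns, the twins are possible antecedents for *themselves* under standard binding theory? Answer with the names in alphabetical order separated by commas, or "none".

the interns

*themselves* is a reflexive; Principle A requires it to be bound within its binding domain — the clause headed by 'informed'.
— the editors: subject of the matrix clause; c-commands the reflexive but lies outside its binding domain — cannot bind it (Principle A).
— the interns: subject of the clause headed by 'informed'; c-commands the reflexive within its binding domain — allowed (Principle A).
— the twins: second object of the clause headed by 'informed'; does not c-command the reflexive — cannot bind it (Principle A).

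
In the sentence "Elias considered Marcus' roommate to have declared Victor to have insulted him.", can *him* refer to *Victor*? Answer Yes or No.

*him* is a pronoun; Principle B requires it to be free in its binding domain — the clause headed by 'insulted'.
— Victor: subject of the clause headed by 'insulted'; c-commands the pronoun within its binding domain — blocked (Principle B).

No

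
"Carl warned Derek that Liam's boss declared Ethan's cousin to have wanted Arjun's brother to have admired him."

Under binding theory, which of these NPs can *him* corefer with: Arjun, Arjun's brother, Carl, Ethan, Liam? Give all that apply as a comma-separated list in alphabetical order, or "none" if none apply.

*him* is a pronoun; Principle B requires it to be free in its binding domain — the clause headed by 'admired'.
— Arjun: possessor inside the subject DP of the clause headed by 'admired'; does not c-command the pronoun — Principle B does not apply; allowed.
— Arjun's brother: subject of the clause headed by 'admired'; c-commands the pronoun within its binding domain — blocked (Principle B).
— Carl: subject of the matrix clause; c-commands the pronoun but lies outside its binding domain — allowed.
— Ethan: possessor inside the subject DP of the clause headed by 'wanted'; does not c-command the pronoun — Principle B does not apply; allowed.
— Liam: possessor inside the subject DP of the clause headed by 'declared'; does not c-command the pronoun — Principle B does not apply; allowed.

Arjun, Carl, Ethan, Liam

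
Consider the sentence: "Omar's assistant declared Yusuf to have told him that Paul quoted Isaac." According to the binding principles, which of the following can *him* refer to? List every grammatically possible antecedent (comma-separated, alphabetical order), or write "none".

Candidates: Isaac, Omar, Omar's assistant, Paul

Omar, Omar's assistant

*him* is a pronoun; Principle B requires it to be free in its binding domain — the clause headed by 'told'.
— Isaac: object of the clause headed by 'quoted'; is c-commanded by the pronoun; coreference would bind this R-expression — blocked (Principle C).
— Omar: possessor inside the subject DP of the matrix clause; does not c-command the pronoun — Principle B does not apply; allowed.
— Omar's assistant: subject of the matrix clause; c-commands the pronoun but lies outside its binding domain — allowed.
— Paul: subject of the clause headed by 'quoted'; is c-commanded by the pronoun; coreference would bind this R-expression — blocked (Principle C).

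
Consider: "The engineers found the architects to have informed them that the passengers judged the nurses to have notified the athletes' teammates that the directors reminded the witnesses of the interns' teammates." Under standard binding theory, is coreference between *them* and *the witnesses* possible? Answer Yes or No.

*the witnesses* is an R-expression; Principle C requires it to be free (not bound by any c-commanding expression).
— them: object of the clause headed by 'informed'; the pronoun c-commands the R-expression — coreference blocked (Principle C).

No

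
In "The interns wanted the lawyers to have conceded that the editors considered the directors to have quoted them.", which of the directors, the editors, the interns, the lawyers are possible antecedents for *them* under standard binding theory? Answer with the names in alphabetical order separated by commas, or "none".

the editors, the interns, the lawyers

*them* is a pronoun; Principle B requires it to be free in its binding domain — the clause headed by 'quoted'.
— the directors: subject of the clause headed by 'quoted'; c-commands the pronoun within its binding domain — blocked (Principle B).
— the editors: subject of the clause headed by 'considered'; c-commands the pronoun but lies outside its binding domain — allowed.
— the interns: subject of the matrix clause; c-commands the pronoun but lies outside its binding domain — allowed.
— the lawyers: subject of the clause headed by 'conceded'; c-commands the pronoun but lies outside its binding domain — allowed.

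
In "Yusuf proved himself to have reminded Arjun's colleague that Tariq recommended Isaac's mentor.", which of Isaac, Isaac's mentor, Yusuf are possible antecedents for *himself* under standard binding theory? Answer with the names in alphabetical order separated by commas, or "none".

*himself* is a reflexive; Principle A requires it to be bound within its binding domain — the matrix clause.
— Isaac: possessor inside the object DP of the clause headed by 'recommended'; does not c-command the reflexive — cannot bind it (Principle A).
— Isaac's mentor: object of the clause headed by 'recommended'; does not c-command the reflexive — cannot bind it (Principle A).
— Yusuf: subject of the matrix clause; c-commands the reflexive within its binding domain — allowed (Principle A).

Yusuf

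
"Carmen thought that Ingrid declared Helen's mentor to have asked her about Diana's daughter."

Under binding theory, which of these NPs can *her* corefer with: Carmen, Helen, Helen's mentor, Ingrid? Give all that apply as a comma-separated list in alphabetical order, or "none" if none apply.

Carmen, Helen, Ingrid

*her* is a pronoun; Principle B requires it to be free in its binding domain — the clause headed by 'asked'.
— Carmen: subject of the matrix clause; c-commands the pronoun but lies outside its binding domain — allowed.
— Helen: possessor inside the subject DP of the clause headed by 'asked'; does not c-command the pronoun — Principle B does not apply; allowed.
— Helen's mentor: subject of the clause headed by 'asked'; c-commands the pronoun within its binding domain — blocked (Principle B).
— Ingrid: subject of the clause headed by 'declared'; c-commands the pronoun but lies outside its binding domain — allowed.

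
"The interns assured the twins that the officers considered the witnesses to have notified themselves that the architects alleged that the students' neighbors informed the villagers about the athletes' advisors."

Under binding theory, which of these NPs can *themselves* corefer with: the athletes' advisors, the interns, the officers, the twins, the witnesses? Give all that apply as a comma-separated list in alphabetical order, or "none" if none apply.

the witnesses

*themselves* is a reflexive; Principle A requires it to be bound within its binding domain — the clause headed by 'notified'.
— the athletes' advisors: second object of the clause headed by 'informed'; does not c-command the reflexive — cannot bind it (Principle A).
— the interns: subject of the matrix clause; c-commands the reflexive but lies outside its binding domain — cannot bind it (Principle A).
— the officers: subject of the clause headed by 'considered'; c-commands the reflexive but lies outside its binding domain — cannot bind it (Principle A).
— the twins: object of the matrix clause; c-commands the reflexive but lies outside its binding domain — cannot bind it (Principle A).
— the witnesses: subject of the clause headed by 'notified'; c-commands the reflexive within its binding domain — allowed (Principle A).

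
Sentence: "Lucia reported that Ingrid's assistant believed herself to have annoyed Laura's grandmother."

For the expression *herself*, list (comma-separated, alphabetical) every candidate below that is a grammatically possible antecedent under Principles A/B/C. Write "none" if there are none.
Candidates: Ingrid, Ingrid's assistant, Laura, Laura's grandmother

Ingrid's assistant

*herself* is a reflexive; Principle A requires it to be bound within its binding domain — the clause headed by 'believed'.
— Ingrid: possessor inside the subject DP of the clause headed by 'believed'; does not c-command the reflexive — cannot bind it (Principle A).
— Ingrid's assistant: subject of the clause headed by 'believed'; c-commands the reflexive within its binding domain — allowed (Principle A).
— Laura: possessor inside the object DP of the clause headed by 'annoyed'; does not c-command the reflexive — cannot bind it (Principle A).
— Laura's grandmother: object of the clause headed by 'annoyed'; does not c-command the reflexive — cannot bind it (Principle A).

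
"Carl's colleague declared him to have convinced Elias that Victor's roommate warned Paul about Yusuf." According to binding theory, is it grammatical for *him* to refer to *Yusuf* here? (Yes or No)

No

*Yusuf* is an R-expression; Principle C requires it to be free (not bound by any c-commanding expression).
— him: subject of the clause headed by 'convinced'; the pronoun c-commands the R-expression — coreference blocked (Principle C).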